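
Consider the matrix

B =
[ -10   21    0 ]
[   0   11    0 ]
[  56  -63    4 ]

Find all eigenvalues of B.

Compute the characteristic polynomial p(μ) = det(μI - B).
Cofactor expansion gives p(μ) = μ^3 - 5μ^2 - 106μ + 440.
Try μ = 11: p(11) = 0, so 11 is a root.
Factor out (μ - 11): p(μ) = (μ - 11)·(μ^2 + 6μ - 40).
The quadratic factors as (μ + 10)·(μ - 4).
Eigenvalues: -10, 4, 11.

-10, 4, 11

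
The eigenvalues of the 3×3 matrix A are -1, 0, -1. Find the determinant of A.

0

det(A) is the product of the eigenvalues: (-1) · (0) · (-1) = 0.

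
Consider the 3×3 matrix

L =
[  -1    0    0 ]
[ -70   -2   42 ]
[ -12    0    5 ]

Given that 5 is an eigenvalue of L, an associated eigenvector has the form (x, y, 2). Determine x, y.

We need (L - 5I)v = 0.
L - 5I = [[-6, 0, 0], [-70, -7, 42], [-12, 0, 0]].
Row 1: (-6)·x + (0)·y + (0)·2 = 0
Row 2: (-70)·x + (-7)·y + (42)·2 = 0
Row 3: (-12)·x + (0)·y + (0)·2 = 0
Solving gives x = 0, y = 12.
Check: L·(0, 12, 2) = (0, 60, 10) = 5·(0, 12, 2).

0, 12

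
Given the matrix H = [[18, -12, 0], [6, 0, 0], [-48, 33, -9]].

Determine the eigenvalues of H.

Set up det(rI - H) = 0.
Expanding along the first row, p(r) = r^3 - 9r^2 - 90r + 648.
Rational-root test: r = 6 gives p(6) = 0.
Dividing by (r - 6) leaves r^2 - 3r - 108.
The quadratic factors as (r + 9)·(r - 12).
Eigenvalues: -9, 6, 12.

-9, 6, 12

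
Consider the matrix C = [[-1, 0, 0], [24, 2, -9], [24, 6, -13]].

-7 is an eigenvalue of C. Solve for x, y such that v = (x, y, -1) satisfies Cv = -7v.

0, -1

We need (C + 7I)v = 0.
C + 7I = [[6, 0, 0], [24, 9, -9], [24, 6, -6]].
Row 1: (6)·x + (0)·y + (0)·-1 = 0
Row 2: (24)·x + (9)·y + (-9)·-1 = 0
Row 3: (24)·x + (6)·y + (-6)·-1 = 0
Solving gives x = 0, y = -1.
Check: C·(0, -1, -1) = (0, 7, 7) = -7·(0, -1, -1).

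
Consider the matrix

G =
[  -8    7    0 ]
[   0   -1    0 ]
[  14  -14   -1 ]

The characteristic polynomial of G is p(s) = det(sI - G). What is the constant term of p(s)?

p(s) = s^3 + 10s^2 + 17s + 8.
The constant term is 8.

8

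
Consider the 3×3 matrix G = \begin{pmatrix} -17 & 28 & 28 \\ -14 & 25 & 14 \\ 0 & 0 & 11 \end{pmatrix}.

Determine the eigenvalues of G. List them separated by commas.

-3, 11, 11

Compute the characteristic polynomial p(λ) = det(λI - G).
Expanding the 3×3 determinant: p(λ) = λ^3 - 19λ^2 + 55λ + 363.
Rational-root test: λ = -3 gives p(-3) = 0.
Dividing by (λ + 3) leaves λ^2 - 22λ + 121.
The quadratic factor is (λ - 11)^2.
Eigenvalues: -3, 11, 11.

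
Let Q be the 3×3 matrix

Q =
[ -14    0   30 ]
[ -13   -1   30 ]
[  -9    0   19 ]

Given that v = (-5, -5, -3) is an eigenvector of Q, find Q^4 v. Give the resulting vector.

First find the eigenvalue: Qv = (-20, -20, -12) = 4·(-5, -5, -3), so λ = 4.
Then Q^4 v = λ^4·v = 4^4·(-5, -5, -3) = 256·(-5, -5, -3) = (-1280, -1280, -768).

(-1280, -1280, -768)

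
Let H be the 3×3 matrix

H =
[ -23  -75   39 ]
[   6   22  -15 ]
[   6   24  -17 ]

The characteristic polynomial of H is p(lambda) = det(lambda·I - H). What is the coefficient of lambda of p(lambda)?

p(lambda) = lambda^3 + 18·lambda^2 + 87·lambda + 110.
The coefficient of lambda is 87.

87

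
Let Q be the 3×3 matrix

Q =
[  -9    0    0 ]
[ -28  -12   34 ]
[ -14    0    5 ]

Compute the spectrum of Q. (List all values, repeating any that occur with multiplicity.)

Compute the characteristic polynomial p(t) = det(tI - Q).
Expanding the 3×3 determinant: p(t) = t^3 + 16t^2 + 3t - 540.
Try t = 5: p(5) = 0, so 5 is a root.
Dividing by (t - 5) leaves t^2 + 21t + 108.
The quadratic factors as (t + 12)·(t + 9).
Eigenvalues: -12, -9, 5.

-12, -9, 5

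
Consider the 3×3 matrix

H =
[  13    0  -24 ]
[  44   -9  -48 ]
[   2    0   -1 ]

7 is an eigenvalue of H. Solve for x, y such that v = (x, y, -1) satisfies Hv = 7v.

-4, -8

We need (H - 7I)v = 0.
H - 7I = [[6, 0, -24], [44, -16, -48], [2, 0, -8]].
Row 1: (6)·x + (0)·y + (-24)·-1 = 0
Row 2: (44)·x + (-16)·y + (-48)·-1 = 0
Row 3: (2)·x + (0)·y + (-8)·-1 = 0
Solving gives x = -4, y = -8.
Check: H·(-4, -8, -1) = (-28, -56, -7) = 7·(-4, -8, -1).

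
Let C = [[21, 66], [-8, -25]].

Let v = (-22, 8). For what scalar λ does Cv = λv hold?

-3

Compute Cv: C·(-22, 8) = (66, -24).
Since Cv = λv, compare component 1: 66 = λ·-22, so λ = -3.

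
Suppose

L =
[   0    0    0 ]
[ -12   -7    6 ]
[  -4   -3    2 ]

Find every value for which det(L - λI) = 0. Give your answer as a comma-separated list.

-4, -1, 0

Set up det(μI - L) = 0.
Cofactor expansion gives p(μ) = μ^3 + 5μ^2 + 4μ.
Rational-root test: μ = 0 gives p(0) = 0.
Factor out μ: p(μ) = μ·(μ^2 + 5μ + 4).
The quadratic factors as (μ + 4)·(μ + 1).
Eigenvalues: -4, -1, 0.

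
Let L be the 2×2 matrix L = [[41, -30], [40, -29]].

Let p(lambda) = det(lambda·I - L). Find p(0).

p(0) = det(0·I − L) = det(−L) = (−1)^2·det(L).
det(L) = 11, so p(0) = 11.

11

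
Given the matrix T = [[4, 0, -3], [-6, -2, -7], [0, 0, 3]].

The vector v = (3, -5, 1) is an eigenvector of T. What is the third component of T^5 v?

First find the eigenvalue: Tv = (9, -15, 3) = 3·(3, -5, 1), so λ = 3.
Then T^5 v = λ^5·v = 3^5·(3, -5, 1) = 243·(3, -5, 1) = (729, -1215, 243).

243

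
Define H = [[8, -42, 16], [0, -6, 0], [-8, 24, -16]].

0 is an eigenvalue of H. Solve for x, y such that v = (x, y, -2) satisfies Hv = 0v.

4, 0

We need (H)v = 0.
H = [[8, -42, 16], [0, -6, 0], [-8, 24, -16]].
Row 1: (8)·x + (-42)·y + (16)·-2 = 0
Row 2: (0)·x + (-6)·y + (0)·-2 = 0
Row 3: (-8)·x + (24)·y + (-16)·-2 = 0
Solving gives x = 4, y = 0.
Check: H·(4, 0, -2) = (0, 0, 0) = 0·(4, 0, -2).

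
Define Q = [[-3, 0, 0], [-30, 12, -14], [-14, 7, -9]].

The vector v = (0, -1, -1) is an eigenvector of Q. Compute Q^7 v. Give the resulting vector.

First find the eigenvalue: Qv = (0, 2, 2) = -2·(0, -1, -1), so λ = -2.
Then Q^7 v = λ^7·v = (-2)^7·(0, -1, -1) = -128·(0, -1, -1) = (0, 128, 128).

(0, 128, 128)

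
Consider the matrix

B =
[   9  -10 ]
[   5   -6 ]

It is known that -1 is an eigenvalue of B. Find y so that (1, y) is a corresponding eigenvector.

We need (B + 1I)v = 0.
B + 1I = [[10, -10], [5, -5]].
Row 1: (10)·1 + (-10)·y = 0
Row 2: (5)·1 + (-5)·y = 0
Solving gives y = 1.
Check: B·(1, 1) = (-1, -1) = -1·(1, 1).

1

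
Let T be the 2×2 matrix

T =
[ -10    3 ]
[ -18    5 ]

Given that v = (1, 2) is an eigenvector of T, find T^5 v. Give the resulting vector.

First find the eigenvalue: Tv = (-4, -8) = -4·(1, 2), so λ = -4.
Then T^5 v = λ^5·v = (-4)^5·(1, 2) = -1024·(1, 2) = (-1024, -2048).

(-1024, -2048)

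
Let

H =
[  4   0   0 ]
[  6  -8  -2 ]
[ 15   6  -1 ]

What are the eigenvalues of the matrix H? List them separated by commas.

The characteristic polynomial is p(λ) = det(λI - H).
Expanding along the first row, p(λ) = λ^3 + 5λ^2 - 16λ - 80.
Rational-root test: λ = -4 gives p(-4) = 0.
Factor out (λ + 4): p(λ) = (λ + 4)·(λ^2 + λ - 20).
The quadratic factors as (λ + 5)·(λ - 4).
Eigenvalues: -5, -4, 4.

-5, -4, 4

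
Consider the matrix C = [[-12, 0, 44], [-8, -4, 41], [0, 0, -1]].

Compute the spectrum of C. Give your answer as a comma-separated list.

Compute the characteristic polynomial p(r) = det(rI - C).
Cofactor expansion gives p(r) = r^3 + 17r^2 + 64r + 48.
Since p(-1) = 0, r = -1 is a root.
Factor out (r + 1): p(r) = (r + 1)·(r^2 + 16r + 48).
The quadratic factors as (r + 12)·(r + 4).
Eigenvalues: -12, -4, -1.

-12, -4, -1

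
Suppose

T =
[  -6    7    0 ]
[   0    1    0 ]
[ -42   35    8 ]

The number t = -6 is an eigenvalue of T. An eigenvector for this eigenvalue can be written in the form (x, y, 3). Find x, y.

1, 0

We need (T + 6I)v = 0.
T + 6I = [[0, 7, 0], [0, 7, 0], [-42, 35, 14]].
Row 1: (0)·x + (7)·y + (0)·3 = 0
Row 2: (0)·x + (7)·y + (0)·3 = 0
Row 3: (-42)·x + (35)·y + (14)·3 = 0
Solving gives x = 1, y = 0.
Check: T·(1, 0, 3) = (-6, 0, -18) = -6·(1, 0, 3).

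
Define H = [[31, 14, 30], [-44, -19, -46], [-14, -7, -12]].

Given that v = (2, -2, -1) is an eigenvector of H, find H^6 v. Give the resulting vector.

(128, -128, -64)

First find the eigenvalue: Hv = (4, -4, -2) = 2·(2, -2, -1), so λ = 2.
Then H^6 v = λ^6·v = 2^6·(2, -2, -1) = 64·(2, -2, -1) = (128, -128, -64).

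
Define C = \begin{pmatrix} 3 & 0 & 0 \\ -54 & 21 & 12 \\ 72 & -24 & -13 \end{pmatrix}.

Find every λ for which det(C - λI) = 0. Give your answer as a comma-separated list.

Set up det(lambda·I - C) = 0.
Cofactor expansion gives p(lambda) = lambda^3 - 11·lambda^2 + 39·lambda - 45.
Rational-root test: lambda = 3 gives p(3) = 0.
Dividing by (lambda - 3) leaves lambda^2 - 8·lambda + 15.
The quadratic factors as (lambda - 3)·(lambda - 5).
Eigenvalues: 3, 3, 5.

3, 3, 5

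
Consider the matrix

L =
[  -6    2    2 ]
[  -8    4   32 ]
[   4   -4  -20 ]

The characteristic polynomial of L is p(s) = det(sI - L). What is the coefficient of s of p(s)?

p(s) = s^3 + 22s^2 + 152s + 320.
The coefficient of s is 152.

152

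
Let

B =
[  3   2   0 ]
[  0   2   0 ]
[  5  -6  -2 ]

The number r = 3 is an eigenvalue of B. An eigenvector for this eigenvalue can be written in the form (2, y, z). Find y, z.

We need (B - 3I)v = 0.
B - 3I = [[0, 2, 0], [0, -1, 0], [5, -6, -5]].
Row 1: (0)·2 + (2)·y + (0)·z = 0
Row 2: (0)·2 + (-1)·y + (0)·z = 0
Row 3: (5)·2 + (-6)·y + (-5)·z = 0
Solving gives y = 0, z = 2.
Check: B·(2, 0, 2) = (6, 0, 6) = 3·(2, 0, 2).

0, 2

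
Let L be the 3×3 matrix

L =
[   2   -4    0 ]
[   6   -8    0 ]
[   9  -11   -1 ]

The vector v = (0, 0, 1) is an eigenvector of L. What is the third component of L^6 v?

First find the eigenvalue: Lv = (0, 0, -1) = -1·(0, 0, 1), so λ = -1.
Then L^6 v = λ^6·v = (-1)^6·(0, 0, 1) = 1·(0, 0, 1) = (0, 0, 1).

1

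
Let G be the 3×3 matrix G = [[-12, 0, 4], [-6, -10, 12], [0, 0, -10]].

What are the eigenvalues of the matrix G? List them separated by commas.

-12, -10, -10

The characteristic polynomial is p(λ) = det(λI - G).
Expanding the 3×3 determinant: p(λ) = λ^3 + 32λ^2 + 340λ + 1200.
Rational-root test: λ = -12 gives p(-12) = 0.
Dividing by (λ + 12) leaves λ^2 + 20λ + 100.
The quadratic factor is (λ + 10)^2.
Eigenvalues: -12, -10, -10.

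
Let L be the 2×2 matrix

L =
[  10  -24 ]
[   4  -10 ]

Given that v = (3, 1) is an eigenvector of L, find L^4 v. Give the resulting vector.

(48, 16)

First find the eigenvalue: Lv = (6, 2) = 2·(3, 1), so λ = 2.
Then L^4 v = λ^4·v = 2^4·(3, 1) = 16·(3, 1) = (48, 16).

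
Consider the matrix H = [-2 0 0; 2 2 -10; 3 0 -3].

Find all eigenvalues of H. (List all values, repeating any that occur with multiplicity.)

-3, -2, 2

Compute the characteristic polynomial p(s) = det(sI - H).
Expanding the 3×3 determinant: p(s) = s^3 + 3s^2 - 4s - 12.
Try s = 2: p(2) = 0, so 2 is a root.
Factor out (s - 2): p(s) = (s - 2)·(s^2 + 5s + 6).
The quadratic factors as (s + 3)·(s + 2).
Eigenvalues: -3, -2, 2.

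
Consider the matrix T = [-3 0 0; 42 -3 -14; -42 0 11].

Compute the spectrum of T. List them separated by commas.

The characteristic polynomial is p(λ) = det(λI - T).
Cofactor expansion gives p(λ) = λ^3 - 5λ^2 - 57λ - 99.
Rational-root test: λ = -3 gives p(-3) = 0.
Factor out (λ + 3): p(λ) = (λ + 3)·(λ^2 - 8λ - 33).
The quadratic factors as (λ + 3)·(λ - 11).
Eigenvalues: -3, -3, 11.

-3, -3, 11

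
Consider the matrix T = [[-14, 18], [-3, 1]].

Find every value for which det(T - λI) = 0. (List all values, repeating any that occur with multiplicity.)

-8, -5

det(T - λI) = (-14 - λ)(1 - λ) - (18)·(-3) = λ^2 + 13λ + 40.
This factors as (λ + 8)·(λ + 5) = 0.
Eigenvalues: -8, -5.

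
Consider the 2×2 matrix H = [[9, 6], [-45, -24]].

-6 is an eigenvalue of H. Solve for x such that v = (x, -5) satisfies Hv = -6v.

We need (H + 6I)v = 0.
H + 6I = [[15, 6], [-45, -18]].
Row 1: (15)·x + (6)·-5 = 0
Row 2: (-45)·x + (-18)·-5 = 0
Solving gives x = 2.
Check: H·(2, -5) = (-12, 30) = -6·(2, -5).

2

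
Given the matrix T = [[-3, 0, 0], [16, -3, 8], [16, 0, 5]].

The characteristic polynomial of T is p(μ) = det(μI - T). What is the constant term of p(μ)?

-45

p(μ) = μ^3 + μ^2 - 21μ - 45.
The constant term is -45.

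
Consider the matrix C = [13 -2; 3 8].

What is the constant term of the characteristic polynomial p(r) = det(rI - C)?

p(0) = det(0·I − C) = det(−C) = (−1)^2·det(C).
det(C) = 110, so p(0) = 110.

110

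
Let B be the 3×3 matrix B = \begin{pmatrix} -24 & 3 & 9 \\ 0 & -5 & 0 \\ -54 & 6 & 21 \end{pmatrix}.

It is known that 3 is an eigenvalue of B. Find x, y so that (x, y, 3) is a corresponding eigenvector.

We need (B - 3I)v = 0.
B - 3I = [[-27, 3, 9], [0, -8, 0], [-54, 6, 18]].
Row 1: (-27)·x + (3)·y + (9)·3 = 0
Row 2: (0)·x + (-8)·y + (0)·3 = 0
Row 3: (-54)·x + (6)·y + (18)·3 = 0
Solving gives x = 1, y = 0.
Check: B·(1, 0, 3) = (3, 0, 9) = 3·(1, 0, 3).

1, 0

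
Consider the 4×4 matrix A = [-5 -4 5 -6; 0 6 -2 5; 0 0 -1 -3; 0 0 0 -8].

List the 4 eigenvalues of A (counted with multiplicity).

-8, -5, -1, 6

A is upper triangular, so its eigenvalues are the diagonal entries.
Diagonal: -5, 6, -1, -8.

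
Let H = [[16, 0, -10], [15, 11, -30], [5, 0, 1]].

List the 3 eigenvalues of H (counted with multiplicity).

The characteristic polynomial is p(s) = det(sI - H).
Expanding along the first row, p(s) = s^3 - 28s^2 + 253s - 726.
Since p(6) = 0, s = 6 is a root.
Dividing by (s - 6) leaves s^2 - 22s + 121.
The quadratic factor is (s - 11)^2.
Eigenvalues: 6, 11, 11.

6, 11, 11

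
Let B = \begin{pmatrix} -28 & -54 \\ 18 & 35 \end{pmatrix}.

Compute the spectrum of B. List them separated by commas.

det(B - rI) = (-28 - r)(35 - r) - (-54)·(18) = r^2 - 7r - 8.
This factors as (r + 1)·(r - 8) = 0.
Eigenvalues: -1, 8.

-1, 8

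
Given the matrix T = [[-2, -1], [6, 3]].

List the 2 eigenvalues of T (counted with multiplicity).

det(T - μI) = (-2 - μ)(3 - μ) - (-1)·(6) = μ^2 - μ.
This factors as μ·(μ - 1) = 0.
Eigenvalues: 0, 1.

0, 1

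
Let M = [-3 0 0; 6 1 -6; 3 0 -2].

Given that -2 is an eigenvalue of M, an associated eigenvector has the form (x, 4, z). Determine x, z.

0, 2

We need (M + 2I)v = 0.
M + 2I = [[-1, 0, 0], [6, 3, -6], [3, 0, 0]].
Row 1: (-1)·x + (0)·4 + (0)·z = 0
Row 2: (6)·x + (3)·4 + (-6)·z = 0
Row 3: (3)·x + (0)·4 + (0)·z = 0
Solving gives x = 0, z = 2.
Check: M·(0, 4, 2) = (0, -8, -4) = -2·(0, 4, 2).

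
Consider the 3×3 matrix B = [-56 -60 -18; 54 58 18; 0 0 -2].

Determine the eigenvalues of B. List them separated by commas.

-2, -2, 4

Compute the characteristic polynomial p(r) = det(rI - B).
Expanding the 3×3 determinant: p(r) = r^3 - 12r - 16.
Try r = -2: p(-2) = 0, so -2 is a root.
Factor out (r + 2): p(r) = (r + 2)·(r^2 - 2r - 8).
The quadratic factors as (r + 2)·(r - 4).
Eigenvalues: -2, -2, 4.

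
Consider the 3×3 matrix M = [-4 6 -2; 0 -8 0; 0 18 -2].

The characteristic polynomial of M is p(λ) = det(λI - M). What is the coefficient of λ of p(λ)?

p(λ) = λ^3 + 14λ^2 + 56λ + 64.
The coefficient of λ is 56.

56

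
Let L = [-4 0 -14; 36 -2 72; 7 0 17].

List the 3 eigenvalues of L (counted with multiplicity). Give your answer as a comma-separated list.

-2, 3, 10

Compute the characteristic polynomial p(μ) = det(μI - L).
Expanding the 3×3 determinant: p(μ) = μ^3 - 11μ^2 + 4μ + 60.
Try μ = 3: p(3) = 0, so 3 is a root.
Factor out (μ - 3): p(μ) = (μ - 3)·(μ^2 - 8μ - 20).
The quadratic factors as (μ + 2)·(μ - 10).
Eigenvalues: -2, 3, 10.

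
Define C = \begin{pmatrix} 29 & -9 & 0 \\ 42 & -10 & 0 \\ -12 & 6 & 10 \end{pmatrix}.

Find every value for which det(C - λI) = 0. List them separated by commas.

Set up det(λI - C) = 0.
Expanding along the first row, p(λ) = λ^3 - 29λ^2 + 278λ - 880.
Rational-root test: λ = 8 gives p(8) = 0.
Dividing by (λ - 8) leaves λ^2 - 21λ + 110.
The quadratic factors as (λ - 10)·(λ - 11).
Eigenvalues: 8, 10, 11.

8, 10, 11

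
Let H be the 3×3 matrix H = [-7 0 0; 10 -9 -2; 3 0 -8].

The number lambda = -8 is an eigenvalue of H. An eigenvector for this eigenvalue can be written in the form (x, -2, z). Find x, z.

We need (H + 8I)v = 0.
H + 8I = [[1, 0, 0], [10, -1, -2], [3, 0, 0]].
Row 1: (1)·x + (0)·-2 + (0)·z = 0
Row 2: (10)·x + (-1)·-2 + (-2)·z = 0
Row 3: (3)·x + (0)·-2 + (0)·z = 0
Solving gives x = 0, z = 1.
Check: H·(0, -2, 1) = (0, 16, -8) = -8·(0, -2, 1).

0, 1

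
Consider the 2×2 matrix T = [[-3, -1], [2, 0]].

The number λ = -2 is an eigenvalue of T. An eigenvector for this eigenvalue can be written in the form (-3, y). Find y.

3

We need (T + 2I)v = 0.
T + 2I = [[-1, -1], [2, 2]].
Row 1: (-1)·-3 + (-1)·y = 0
Row 2: (2)·-3 + (2)·y = 0
Solving gives y = 3.
Check: T·(-3, 3) = (6, -6) = -2·(-3, 3).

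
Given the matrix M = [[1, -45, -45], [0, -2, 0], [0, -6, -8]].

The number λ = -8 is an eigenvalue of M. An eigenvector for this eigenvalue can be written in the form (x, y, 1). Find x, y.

5, 0

We need (M + 8I)v = 0.
M + 8I = [[9, -45, -45], [0, 6, 0], [0, -6, 0]].
Row 1: (9)·x + (-45)·y + (-45)·1 = 0
Row 2: (0)·x + (6)·y + (0)·1 = 0
Row 3: (0)·x + (-6)·y + (0)·1 = 0
Solving gives x = 5, y = 0.
Check: M·(5, 0, 1) = (-40, 0, -8) = -8·(5, 0, 1).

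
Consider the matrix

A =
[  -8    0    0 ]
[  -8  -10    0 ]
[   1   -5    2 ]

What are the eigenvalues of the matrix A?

-10, -8, 2

A is lower triangular, so its eigenvalues are the diagonal entries.
Diagonal: -8, -10, 2.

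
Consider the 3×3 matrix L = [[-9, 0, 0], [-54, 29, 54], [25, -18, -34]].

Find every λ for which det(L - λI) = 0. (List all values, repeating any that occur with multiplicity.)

Compute the characteristic polynomial p(λ) = det(λI - L).
Expanding the 3×3 determinant: p(λ) = λ^3 + 14λ^2 + 31λ - 126.
Since p(2) = 0, λ = 2 is a root.
Factor out (λ - 2): p(λ) = (λ - 2)·(λ^2 + 16λ + 63).
The quadratic factors as (λ + 9)·(λ + 7).
Eigenvalues: -9, -7, 2.

-9, -7, 2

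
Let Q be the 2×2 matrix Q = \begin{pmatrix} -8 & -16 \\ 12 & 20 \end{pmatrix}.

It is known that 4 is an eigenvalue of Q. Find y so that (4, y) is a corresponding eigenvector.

-3

We need (Q - 4I)v = 0.
Q - 4I = [[-12, -16], [12, 16]].
Row 1: (-12)·4 + (-16)·y = 0
Row 2: (12)·4 + (16)·y = 0
Solving gives y = -3.
Check: Q·(4, -3) = (16, -12) = 4·(4, -3).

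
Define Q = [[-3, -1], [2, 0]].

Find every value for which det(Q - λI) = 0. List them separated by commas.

-2, -1

det(Q - lambda·I) = (-3 - lambda)(0 - lambda) - (-1)·(2) = lambda^2 + 3·lambda + 2.
This factors as (lambda + 2)·(lambda + 1) = 0.
Eigenvalues: -2, -1.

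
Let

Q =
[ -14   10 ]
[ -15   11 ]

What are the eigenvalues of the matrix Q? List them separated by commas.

-4, 1

det(Q - λI) = (-14 - λ)(11 - λ) - (10)·(-15) = λ^2 + 3λ - 4.
This factors as (λ + 4)·(λ - 1) = 0.
Eigenvalues: -4, 1.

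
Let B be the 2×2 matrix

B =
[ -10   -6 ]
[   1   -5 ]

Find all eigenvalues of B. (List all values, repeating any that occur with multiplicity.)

-8, -7

det(B - μI) = (-10 - μ)(-5 - μ) - (-6)·(1) = μ^2 + 15μ + 56.
This factors as (μ + 8)·(μ + 7) = 0.
Eigenvalues: -8, -7.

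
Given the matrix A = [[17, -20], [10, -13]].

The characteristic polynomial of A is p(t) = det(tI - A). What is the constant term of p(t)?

p(t) = t^2 - 4t - 21.
The constant term is -21.

-21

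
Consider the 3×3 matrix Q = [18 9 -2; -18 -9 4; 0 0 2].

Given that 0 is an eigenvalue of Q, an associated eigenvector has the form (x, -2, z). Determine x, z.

1, 0

We need (Q)v = 0.
Q = [[18, 9, -2], [-18, -9, 4], [0, 0, 2]].
Row 1: (18)·x + (9)·-2 + (-2)·z = 0
Row 2: (-18)·x + (-9)·-2 + (4)·z = 0
Row 3: (0)·x + (0)·-2 + (2)·z = 0
Solving gives x = 1, z = 0.
Check: Q·(1, -2, 0) = (0, 0, 0) = 0·(1, -2, 0).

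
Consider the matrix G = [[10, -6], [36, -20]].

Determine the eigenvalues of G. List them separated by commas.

det(G - λI) = (10 - λ)(-20 - λ) - (-6)·(36) = λ^2 + 10λ + 16.
This factors as (λ + 8)·(λ + 2) = 0.
Eigenvalues: -8, -2.

-8, -2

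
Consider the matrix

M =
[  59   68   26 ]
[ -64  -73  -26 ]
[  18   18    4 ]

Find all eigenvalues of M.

-9, -5, 4

Compute the characteristic polynomial p(r) = det(rI - M).
Expanding the 3×3 determinant: p(r) = r^3 + 10r^2 - 11r - 180.
Rational-root test: r = -9 gives p(-9) = 0.
Dividing by (r + 9) leaves r^2 + r - 20.
The quadratic factors as (r + 5)·(r - 4).
Eigenvalues: -9, -5, 4.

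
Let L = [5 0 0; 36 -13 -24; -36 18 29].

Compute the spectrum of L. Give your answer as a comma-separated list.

Compute the characteristic polynomial p(μ) = det(μI - L).
Expanding along the first row, p(μ) = μ^3 - 21μ^2 + 135μ - 275.
Rational-root test: μ = 11 gives p(11) = 0.
Factor out (μ - 11): p(μ) = (μ - 11)·(μ^2 - 10μ + 25).
The quadratic factor is (μ - 5)^2.
Eigenvalues: 5, 5, 11.

5, 5, 11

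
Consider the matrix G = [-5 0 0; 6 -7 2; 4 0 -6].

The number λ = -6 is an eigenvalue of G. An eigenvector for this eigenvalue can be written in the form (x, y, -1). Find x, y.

0, -2

We need (G + 6I)v = 0.
G + 6I = [[1, 0, 0], [6, -1, 2], [4, 0, 0]].
Row 1: (1)·x + (0)·y + (0)·-1 = 0
Row 2: (6)·x + (-1)·y + (2)·-1 = 0
Row 3: (4)·x + (0)·y + (0)·-1 = 0
Solving gives x = 0, y = -2.
Check: G·(0, -2, -1) = (0, 12, 6) = -6·(0, -2, -1).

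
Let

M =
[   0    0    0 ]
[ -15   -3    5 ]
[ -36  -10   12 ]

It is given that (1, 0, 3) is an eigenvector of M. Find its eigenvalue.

0

Compute Mv: M·(1, 0, 3) = (0, 0, 0).
Since Mv = λv, compare component 1: 0 = λ·1, so λ = 0.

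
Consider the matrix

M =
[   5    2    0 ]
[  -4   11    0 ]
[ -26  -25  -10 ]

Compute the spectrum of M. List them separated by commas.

Set up det(tI - M) = 0.
Expanding along the first row, p(t) = t^3 - 6t^2 - 97t + 630.
Rational-root test: t = 7 gives p(7) = 0.
Factor out (t - 7): p(t) = (t - 7)·(t^2 + t - 90).
The quadratic factors as (t + 10)·(t - 9).
Eigenvalues: -10, 7, 9.

-10, 7, 9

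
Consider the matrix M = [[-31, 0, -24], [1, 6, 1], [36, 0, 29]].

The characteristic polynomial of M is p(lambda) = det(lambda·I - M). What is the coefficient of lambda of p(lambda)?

p(lambda) = lambda^3 - 4·lambda^2 - 47·lambda + 210.
The coefficient of lambda is -47.

-47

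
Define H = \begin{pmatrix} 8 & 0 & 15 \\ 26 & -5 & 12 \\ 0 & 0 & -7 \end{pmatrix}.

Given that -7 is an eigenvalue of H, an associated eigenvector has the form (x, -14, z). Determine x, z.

We need (H + 7I)v = 0.
H + 7I = [[15, 0, 15], [26, 2, 12], [0, 0, 0]].
Row 1: (15)·x + (0)·-14 + (15)·z = 0
Row 2: (26)·x + (2)·-14 + (12)·z = 0
Row 3: (0)·x + (0)·-14 + (0)·z = 0
Solving gives x = 2, z = -2.
Check: H·(2, -14, -2) = (-14, 98, 14) = -7·(2, -14, -2).

2, -2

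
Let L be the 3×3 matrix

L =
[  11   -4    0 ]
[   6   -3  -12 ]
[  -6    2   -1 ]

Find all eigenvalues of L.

-1, 3, 5

Compute the characteristic polynomial p(t) = det(tI - L).
Expanding along the first row, p(t) = t^3 - 7t^2 + 7t + 15.
Try t = -1: p(-1) = 0, so -1 is a root.
Dividing by (t + 1) leaves t^2 - 8t + 15.
The quadratic factors as (t - 3)·(t - 5).
Eigenvalues: -1, 3, 5.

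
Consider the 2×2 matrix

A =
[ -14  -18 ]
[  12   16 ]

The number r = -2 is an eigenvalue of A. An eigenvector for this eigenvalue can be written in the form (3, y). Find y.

-2

We need (A + 2I)v = 0.
A + 2I = [[-12, -18], [12, 18]].
Row 1: (-12)·3 + (-18)·y = 0
Row 2: (12)·3 + (18)·y = 0
Solving gives y = -2.
Check: A·(3, -2) = (-6, 4) = -2·(3, -2).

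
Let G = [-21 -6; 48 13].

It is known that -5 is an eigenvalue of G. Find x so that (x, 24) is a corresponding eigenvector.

We need (G + 5I)v = 0.
G + 5I = [[-16, -6], [48, 18]].
Row 1: (-16)·x + (-6)·24 = 0
Row 2: (48)·x + (18)·24 = 0
Solving gives x = -9.
Check: G·(-9, 24) = (45, -120) = -5·(-9, 24).

-9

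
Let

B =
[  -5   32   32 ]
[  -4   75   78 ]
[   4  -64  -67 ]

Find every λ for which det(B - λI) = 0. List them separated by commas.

-5, -3, 11

Compute the characteristic polynomial p(λ) = det(λI - B).
Cofactor expansion gives p(λ) = λ^3 - 3λ^2 - 73λ - 165.
Rational-root test: λ = 11 gives p(11) = 0.
Dividing by (λ - 11) leaves λ^2 + 8λ + 15.
The quadratic factors as (λ + 5)·(λ + 3).
Eigenvalues: -5, -3, 11.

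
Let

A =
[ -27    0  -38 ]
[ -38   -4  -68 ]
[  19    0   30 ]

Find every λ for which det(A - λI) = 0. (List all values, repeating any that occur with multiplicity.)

Set up det(λI - A) = 0.
Expanding along the first row, p(λ) = λ^3 + λ^2 - 100λ - 352.
Rational-root test: λ = -8 gives p(-8) = 0.
Dividing by (λ + 8) leaves λ^2 - 7λ - 44.
The quadratic factors as (λ + 4)·(λ - 11).
Eigenvalues: -8, -4, 11.

-8, -4, 11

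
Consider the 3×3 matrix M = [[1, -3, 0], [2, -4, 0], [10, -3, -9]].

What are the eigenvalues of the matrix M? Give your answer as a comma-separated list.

Compute the characteristic polynomial p(λ) = det(λI - M).
Expanding along the first row, p(λ) = λ^3 + 12λ^2 + 29λ + 18.
Rational-root test: λ = -9 gives p(-9) = 0.
Factor out (λ + 9): p(λ) = (λ + 9)·(λ^2 + 3λ + 2).
The quadratic factors as (λ + 2)·(λ + 1).
Eigenvalues: -9, -2, -1.

-9, -2, -1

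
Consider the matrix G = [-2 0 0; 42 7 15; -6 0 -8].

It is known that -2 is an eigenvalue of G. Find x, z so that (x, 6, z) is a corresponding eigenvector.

-2, 2

We need (G + 2I)v = 0.
G + 2I = [[0, 0, 0], [42, 9, 15], [-6, 0, -6]].
Row 1: (0)·x + (0)·6 + (0)·z = 0
Row 2: (42)·x + (9)·6 + (15)·z = 0
Row 3: (-6)·x + (0)·6 + (-6)·z = 0
Solving gives x = -2, z = 2.
Check: G·(-2, 6, 2) = (4, -12, -4) = -2·(-2, 6, 2).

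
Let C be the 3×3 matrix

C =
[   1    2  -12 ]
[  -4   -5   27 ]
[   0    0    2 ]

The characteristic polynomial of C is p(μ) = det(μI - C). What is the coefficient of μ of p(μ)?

p(μ) = μ^3 + 2μ^2 - 5μ - 6.
The coefficient of μ is -5.

-5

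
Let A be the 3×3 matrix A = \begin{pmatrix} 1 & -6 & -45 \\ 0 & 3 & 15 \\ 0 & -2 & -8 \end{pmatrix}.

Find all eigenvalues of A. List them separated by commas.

Compute the characteristic polynomial p(t) = det(tI - A).
Expanding the 3×3 determinant: p(t) = t^3 + 4t^2 + t - 6.
Since p(1) = 0, t = 1 is a root.
Factor out (t - 1): p(t) = (t - 1)·(t^2 + 5t + 6).
The quadratic factors as (t + 3)·(t + 2).
Eigenvalues: -3, -2, 1.

-3, -2, 1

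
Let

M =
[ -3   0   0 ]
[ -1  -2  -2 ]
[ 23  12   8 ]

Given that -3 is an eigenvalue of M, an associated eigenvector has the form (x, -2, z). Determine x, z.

2, -2

We need (M + 3I)v = 0.
M + 3I = [[0, 0, 0], [-1, 1, -2], [23, 12, 11]].
Row 1: (0)·x + (0)·-2 + (0)·z = 0
Row 2: (-1)·x + (1)·-2 + (-2)·z = 0
Row 3: (23)·x + (12)·-2 + (11)·z = 0
Solving gives x = 2, z = -2.
Check: M·(2, -2, -2) = (-6, 6, 6) = -3·(2, -2, -2).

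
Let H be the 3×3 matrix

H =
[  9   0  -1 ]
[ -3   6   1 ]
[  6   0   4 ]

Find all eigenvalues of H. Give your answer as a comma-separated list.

Set up det(λI - H) = 0.
Cofactor expansion gives p(λ) = λ^3 - 19λ^2 + 120λ - 252.
Since p(7) = 0, λ = 7 is a root.
Dividing by (λ - 7) leaves λ^2 - 12λ + 36.
The quadratic factor is (λ - 6)^2.
Eigenvalues: 6, 6, 7.

6, 6, 7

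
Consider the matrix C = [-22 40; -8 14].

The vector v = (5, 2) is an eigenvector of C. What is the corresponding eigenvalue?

Compute Cv: C·(5, 2) = (-30, -12).
Since Cv = λv, compare component 1: -30 = λ·5, so λ = -6.

-6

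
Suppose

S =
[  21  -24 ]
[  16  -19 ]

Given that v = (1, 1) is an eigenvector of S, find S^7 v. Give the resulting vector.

First find the eigenvalue: Sv = (-3, -3) = -3·(1, 1), so λ = -3.
Then S^7 v = λ^7·v = (-3)^7·(1, 1) = -2187·(1, 1) = (-2187, -2187).

(-2187, -2187)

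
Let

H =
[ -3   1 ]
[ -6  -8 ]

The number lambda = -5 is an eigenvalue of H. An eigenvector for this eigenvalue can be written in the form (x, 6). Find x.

We need (H + 5I)v = 0.
H + 5I = [[2, 1], [-6, -3]].
Row 1: (2)·x + (1)·6 = 0
Row 2: (-6)·x + (-3)·6 = 0
Solving gives x = -3.
Check: H·(-3, 6) = (15, -30) = -5·(-3, 6).

-3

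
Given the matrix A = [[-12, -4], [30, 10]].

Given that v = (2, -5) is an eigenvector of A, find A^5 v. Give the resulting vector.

(-64, 160)

First find the eigenvalue: Av = (-4, 10) = -2·(2, -5), so λ = -2.
Then A^5 v = λ^5·v = (-2)^5·(2, -5) = -32·(2, -5) = (-64, 160).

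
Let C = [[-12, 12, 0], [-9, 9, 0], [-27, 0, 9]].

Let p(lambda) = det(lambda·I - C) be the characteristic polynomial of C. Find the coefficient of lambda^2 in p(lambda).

The coefficient of lambda^2 of det(lambda·I - C) is −trace(C).
trace(C) = (-12) + (9) + (9) = 6, so the coefficient is -6.

-6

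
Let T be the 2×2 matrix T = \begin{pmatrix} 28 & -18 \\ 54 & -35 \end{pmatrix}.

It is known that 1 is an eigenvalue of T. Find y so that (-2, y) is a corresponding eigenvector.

We need (T - 1I)v = 0.
T - 1I = [[27, -18], [54, -36]].
Row 1: (27)·-2 + (-18)·y = 0
Row 2: (54)·-2 + (-36)·y = 0
Solving gives y = -3.
Check: T·(-2, -3) = (-2, -3) = 1·(-2, -3).

-3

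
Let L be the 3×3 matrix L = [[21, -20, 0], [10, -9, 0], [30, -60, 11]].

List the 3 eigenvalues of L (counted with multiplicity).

Set up det(λI - L) = 0.
Expanding the 3×3 determinant: p(λ) = λ^3 - 23λ^2 + 143λ - 121.
Since p(1) = 0, λ = 1 is a root.
Dividing by (λ - 1) leaves λ^2 - 22λ + 121.
The quadratic factor is (λ - 11)^2.
Eigenvalues: 1, 11, 11.

1, 11, 11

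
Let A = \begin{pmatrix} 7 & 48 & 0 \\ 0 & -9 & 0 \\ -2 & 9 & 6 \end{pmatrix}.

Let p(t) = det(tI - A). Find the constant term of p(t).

378

p(t) = t^3 - 4t^2 - 75t + 378.
The constant term is 378.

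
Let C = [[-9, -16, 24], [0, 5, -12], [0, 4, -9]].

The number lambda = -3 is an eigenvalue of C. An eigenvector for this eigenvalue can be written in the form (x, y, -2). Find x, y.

We need (C + 3I)v = 0.
C + 3I = [[-6, -16, 24], [0, 8, -12], [0, 4, -6]].
Row 1: (-6)·x + (-16)·y + (24)·-2 = 0
Row 2: (0)·x + (8)·y + (-12)·-2 = 0
Row 3: (0)·x + (4)·y + (-6)·-2 = 0
Solving gives x = 0, y = -3.
Check: C·(0, -3, -2) = (0, 9, 6) = -3·(0, -3, -2).

0, -3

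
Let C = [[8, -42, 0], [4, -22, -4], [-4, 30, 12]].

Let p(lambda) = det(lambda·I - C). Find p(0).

p(0) = det(0·I − C) = det(−C) = (−1)^3·det(C).
det(C) = 192, so p(0) = -192.

-192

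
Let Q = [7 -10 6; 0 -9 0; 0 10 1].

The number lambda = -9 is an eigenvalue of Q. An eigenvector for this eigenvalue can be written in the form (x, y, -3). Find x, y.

We need (Q + 9I)v = 0.
Q + 9I = [[16, -10, 6], [0, 0, 0], [0, 10, 10]].
Row 1: (16)·x + (-10)·y + (6)·-3 = 0
Row 2: (0)·x + (0)·y + (0)·-3 = 0
Row 3: (0)·x + (10)·y + (10)·-3 = 0
Solving gives x = 3, y = 3.
Check: Q·(3, 3, -3) = (-27, -27, 27) = -9·(3, 3, -3).

3, 3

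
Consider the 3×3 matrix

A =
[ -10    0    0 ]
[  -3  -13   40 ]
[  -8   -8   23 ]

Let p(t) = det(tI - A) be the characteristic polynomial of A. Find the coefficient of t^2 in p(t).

The coefficient of t^2 of det(tI - A) is −trace(A).
trace(A) = (-10) + (-13) + (23) = 0, so the coefficient is 0.

0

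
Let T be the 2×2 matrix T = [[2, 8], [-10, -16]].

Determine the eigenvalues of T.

det(T - λI) = (2 - λ)(-16 - λ) - (8)·(-10) = λ^2 + 14λ + 48.
This factors as (λ + 8)·(λ + 6) = 0.
Eigenvalues: -8, -6.

-8, -6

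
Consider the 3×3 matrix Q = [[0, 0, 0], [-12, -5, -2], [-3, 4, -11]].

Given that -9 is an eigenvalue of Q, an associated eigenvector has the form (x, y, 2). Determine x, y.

0, 1

We need (Q + 9I)v = 0.
Q + 9I = [[9, 0, 0], [-12, 4, -2], [-3, 4, -2]].
Row 1: (9)·x + (0)·y + (0)·2 = 0
Row 2: (-12)·x + (4)·y + (-2)·2 = 0
Row 3: (-3)·x + (4)·y + (-2)·2 = 0
Solving gives x = 0, y = 1.
Check: Q·(0, 1, 2) = (0, -9, -18) = -9·(0, 1, 2).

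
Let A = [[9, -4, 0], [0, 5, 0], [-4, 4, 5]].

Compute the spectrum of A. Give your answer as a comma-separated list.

5, 5, 9

The characteristic polynomial is p(lambda) = det(lambda·I - A).
Cofactor expansion gives p(lambda) = lambda^3 - 19·lambda^2 + 115·lambda - 225.
Since p(5) = 0, lambda = 5 is a root.
Factor out (lambda - 5): p(lambda) = (lambda - 5)·(lambda^2 - 14·lambda + 45).
The quadratic factors as (lambda - 5)·(lambda - 9).
Eigenvalues: 5, 5, 9.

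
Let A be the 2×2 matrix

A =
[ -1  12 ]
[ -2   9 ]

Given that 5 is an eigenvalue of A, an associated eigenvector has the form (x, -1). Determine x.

-2

We need (A - 5I)v = 0.
A - 5I = [[-6, 12], [-2, 4]].
Row 1: (-6)·x + (12)·-1 = 0
Row 2: (-2)·x + (4)·-1 = 0
Solving gives x = -2.
Check: A·(-2, -1) = (-10, -5) = 5·(-2, -1).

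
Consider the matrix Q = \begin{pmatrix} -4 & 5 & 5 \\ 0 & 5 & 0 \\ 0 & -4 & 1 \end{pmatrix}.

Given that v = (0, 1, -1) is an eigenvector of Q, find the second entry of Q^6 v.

First find the eigenvalue: Qv = (0, 5, -5) = 5·(0, 1, -1), so λ = 5.
Then Q^6 v = λ^6·v = 5^6·(0, 1, -1) = 15625·(0, 1, -1) = (0, 15625, -15625).

15625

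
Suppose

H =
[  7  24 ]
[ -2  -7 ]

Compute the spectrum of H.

det(H - rI) = (7 - r)(-7 - r) - (24)·(-2) = r^2 - 1.
This factors as (r + 1)·(r - 1) = 0.
Eigenvalues: -1, 1.

-1, 1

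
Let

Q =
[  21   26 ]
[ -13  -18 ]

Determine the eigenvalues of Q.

det(Q - lambda·I) = (21 - lambda)(-18 - lambda) - (26)·(-13) = lambda^2 - 3·lambda - 40.
This factors as (lambda + 5)·(lambda - 8) = 0.
Eigenvalues: -5, 8.

-5, 8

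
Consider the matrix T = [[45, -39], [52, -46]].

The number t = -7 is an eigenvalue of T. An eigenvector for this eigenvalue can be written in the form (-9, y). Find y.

-12

We need (T + 7I)v = 0.
T + 7I = [[52, -39], [52, -39]].
Row 1: (52)·-9 + (-39)·y = 0
Row 2: (52)·-9 + (-39)·y = 0
Solving gives y = -12.
Check: T·(-9, -12) = (63, 84) = -7·(-9, -12).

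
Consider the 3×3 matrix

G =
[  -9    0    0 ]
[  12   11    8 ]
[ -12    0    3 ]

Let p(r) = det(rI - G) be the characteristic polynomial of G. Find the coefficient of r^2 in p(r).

-5

The coefficient of r^2 of det(rI - G) is −trace(G).
trace(G) = (-9) + (11) + (3) = 5, so the coefficient is -5.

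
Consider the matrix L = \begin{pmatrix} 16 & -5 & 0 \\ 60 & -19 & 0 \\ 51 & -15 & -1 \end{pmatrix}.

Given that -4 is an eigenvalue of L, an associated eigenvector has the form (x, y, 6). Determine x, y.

We need (L + 4I)v = 0.
L + 4I = [[20, -5, 0], [60, -15, 0], [51, -15, 3]].
Row 1: (20)·x + (-5)·y + (0)·6 = 0
Row 2: (60)·x + (-15)·y + (0)·6 = 0
Row 3: (51)·x + (-15)·y + (3)·6 = 0
Solving gives x = 2, y = 8.
Check: L·(2, 8, 6) = (-8, -32, -24) = -4·(2, 8, 6).

2, 8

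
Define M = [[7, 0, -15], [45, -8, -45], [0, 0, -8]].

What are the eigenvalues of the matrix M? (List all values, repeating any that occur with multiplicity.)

Set up det(sI - M) = 0.
Expanding the 3×3 determinant: p(s) = s^3 + 9s^2 - 48s - 448.
Try s = 7: p(7) = 0, so 7 is a root.
Factor out (s - 7): p(s) = (s - 7)·(s^2 + 16s + 64).
The quadratic factor is (s + 8)^2.
Eigenvalues: -8, -8, 7.

-8, -8, 7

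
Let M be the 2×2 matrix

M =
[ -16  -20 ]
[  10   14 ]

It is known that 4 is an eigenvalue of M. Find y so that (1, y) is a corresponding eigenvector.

We need (M - 4I)v = 0.
M - 4I = [[-20, -20], [10, 10]].
Row 1: (-20)·1 + (-20)·y = 0
Row 2: (10)·1 + (10)·y = 0
Solving gives y = -1.
Check: M·(1, -1) = (4, -4) = 4·(1, -1).

-1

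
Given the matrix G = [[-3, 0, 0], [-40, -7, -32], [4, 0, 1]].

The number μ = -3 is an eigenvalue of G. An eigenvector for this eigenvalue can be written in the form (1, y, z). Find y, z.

We need (G + 3I)v = 0.
G + 3I = [[0, 0, 0], [-40, -4, -32], [4, 0, 4]].
Row 1: (0)·1 + (0)·y + (0)·z = 0
Row 2: (-40)·1 + (-4)·y + (-32)·z = 0
Row 3: (4)·1 + (0)·y + (4)·z = 0
Solving gives y = -2, z = -1.
Check: G·(1, -2, -1) = (-3, 6, 3) = -3·(1, -2, -1).

-2, -1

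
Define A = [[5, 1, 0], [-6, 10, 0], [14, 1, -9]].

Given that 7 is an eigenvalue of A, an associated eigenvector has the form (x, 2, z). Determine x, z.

1, 1

We need (A - 7I)v = 0.
A - 7I = [[-2, 1, 0], [-6, 3, 0], [14, 1, -16]].
Row 1: (-2)·x + (1)·2 + (0)·z = 0
Row 2: (-6)·x + (3)·2 + (0)·z = 0
Row 3: (14)·x + (1)·2 + (-16)·z = 0
Solving gives x = 1, z = 1.
Check: A·(1, 2, 1) = (7, 14, 7) = 7·(1, 2, 1).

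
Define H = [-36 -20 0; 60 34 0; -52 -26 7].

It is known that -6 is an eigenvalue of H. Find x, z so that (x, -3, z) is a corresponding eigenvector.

We need (H + 6I)v = 0.
H + 6I = [[-30, -20, 0], [60, 40, 0], [-52, -26, 13]].
Row 1: (-30)·x + (-20)·-3 + (0)·z = 0
Row 2: (60)·x + (40)·-3 + (0)·z = 0
Row 3: (-52)·x + (-26)·-3 + (13)·z = 0
Solving gives x = 2, z = 2.
Check: H·(2, -3, 2) = (-12, 18, -12) = -6·(2, -3, 2).

2, 2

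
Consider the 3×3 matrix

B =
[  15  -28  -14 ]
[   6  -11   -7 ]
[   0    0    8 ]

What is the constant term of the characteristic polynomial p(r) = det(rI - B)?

p(0) = det(0·I − B) = det(−B) = (−1)^3·det(B).
det(B) = 24, so p(0) = -24.

-24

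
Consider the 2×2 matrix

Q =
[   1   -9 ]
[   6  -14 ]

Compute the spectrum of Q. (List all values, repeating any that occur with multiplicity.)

-8, -5

det(Q - lambda·I) = (1 - lambda)(-14 - lambda) - (-9)·(6) = lambda^2 + 13·lambda + 40.
This factors as (lambda + 8)·(lambda + 5) = 0.
Eigenvalues: -8, -5.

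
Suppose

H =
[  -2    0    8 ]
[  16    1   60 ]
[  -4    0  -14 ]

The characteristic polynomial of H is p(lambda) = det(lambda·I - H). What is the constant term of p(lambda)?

p(lambda) = lambda^3 + 15·lambda^2 + 44·lambda - 60.
The constant term is -60.

-60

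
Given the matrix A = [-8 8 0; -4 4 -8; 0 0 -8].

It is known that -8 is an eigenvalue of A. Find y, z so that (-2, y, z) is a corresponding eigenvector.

0, 1

We need (A + 8I)v = 0.
A + 8I = [[0, 8, 0], [-4, 12, -8], [0, 0, 0]].
Row 1: (0)·-2 + (8)·y + (0)·z = 0
Row 2: (-4)·-2 + (12)·y + (-8)·z = 0
Row 3: (0)·-2 + (0)·y + (0)·z = 0
Solving gives y = 0, z = 1.
Check: A·(-2, 0, 1) = (16, 0, -8) = -8·(-2, 0, 1).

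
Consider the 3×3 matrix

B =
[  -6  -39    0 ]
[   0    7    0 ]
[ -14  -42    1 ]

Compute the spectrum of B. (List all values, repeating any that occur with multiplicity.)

-6, 1, 7

Compute the characteristic polynomial p(λ) = det(λI - B).
Cofactor expansion gives p(λ) = λ^3 - 2λ^2 - 41λ + 42.
Since p(1) = 0, λ = 1 is a root.
Dividing by (λ - 1) leaves λ^2 - λ - 42.
The quadratic factors as (λ + 6)·(λ - 7).
Eigenvalues: -6, 1, 7.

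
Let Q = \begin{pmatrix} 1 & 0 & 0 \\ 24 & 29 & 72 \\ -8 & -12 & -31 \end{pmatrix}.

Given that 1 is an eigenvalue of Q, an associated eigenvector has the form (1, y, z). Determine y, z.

We need (Q - 1I)v = 0.
Q - 1I = [[0, 0, 0], [24, 28, 72], [-8, -12, -32]].
Row 1: (0)·1 + (0)·y + (0)·z = 0
Row 2: (24)·1 + (28)·y + (72)·z = 0
Row 3: (-8)·1 + (-12)·y + (-32)·z = 0
Solving gives y = -6, z = 2.
Check: Q·(1, -6, 2) = (1, -6, 2) = 1·(1, -6, 2).

-6, 2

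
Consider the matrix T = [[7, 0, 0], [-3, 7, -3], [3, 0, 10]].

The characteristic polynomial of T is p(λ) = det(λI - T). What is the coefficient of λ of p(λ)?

189

p(λ) = λ^3 - 24λ^2 + 189λ - 490.
The coefficient of λ is 189.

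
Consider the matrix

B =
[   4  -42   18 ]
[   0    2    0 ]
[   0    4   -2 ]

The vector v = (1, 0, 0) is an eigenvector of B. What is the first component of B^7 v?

16384

First find the eigenvalue: Bv = (4, 0, 0) = 4·(1, 0, 0), so λ = 4.
Then B^7 v = λ^7·v = 4^7·(1, 0, 0) = 16384·(1, 0, 0) = (16384, 0, 0).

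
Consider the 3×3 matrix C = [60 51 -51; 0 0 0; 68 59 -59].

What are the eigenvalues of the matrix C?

Set up det(rI - C) = 0.
Cofactor expansion gives p(r) = r^3 - r^2 - 72r.
Since p(0) = 0, r = 0 is a root.
Dividing by r leaves r^2 - r - 72.
The quadratic factors as (r + 8)·(r - 9).
Eigenvalues: -8, 0, 9.

-8, 0, 9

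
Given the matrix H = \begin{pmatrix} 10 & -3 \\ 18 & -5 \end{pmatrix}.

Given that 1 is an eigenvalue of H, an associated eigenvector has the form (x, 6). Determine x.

2

We need (H - 1I)v = 0.
H - 1I = [[9, -3], [18, -6]].
Row 1: (9)·x + (-3)·6 = 0
Row 2: (18)·x + (-6)·6 = 0
Solving gives x = 2.
Check: H·(2, 6) = (2, 6) = 1·(2, 6).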